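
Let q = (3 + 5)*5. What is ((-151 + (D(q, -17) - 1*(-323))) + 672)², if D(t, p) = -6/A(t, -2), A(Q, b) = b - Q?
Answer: 34916281/49 ≈ 7.1258e+5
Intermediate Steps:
q = 40 (q = 8*5 = 40)
D(t, p) = -6/(-2 - t)
((-151 + (D(q, -17) - 1*(-323))) + 672)² = ((-151 + (6/(2 + 40) - 1*(-323))) + 672)² = ((-151 + (6/42 + 323)) + 672)² = ((-151 + (6*(1/42) + 323)) + 672)² = ((-151 + (⅐ + 323)) + 672)² = ((-151 + 2262/7) + 672)² = (1205/7 + 672)² = (5909/7)² = 34916281/49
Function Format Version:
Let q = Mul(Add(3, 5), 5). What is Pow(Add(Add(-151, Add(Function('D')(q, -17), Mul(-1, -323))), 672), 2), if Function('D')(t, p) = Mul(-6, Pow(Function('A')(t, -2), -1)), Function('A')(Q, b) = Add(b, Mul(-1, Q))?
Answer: Rational(34916281, 49) ≈ 7.1258e+5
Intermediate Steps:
q = 40 (q = Mul(8, 5) = 40)
Function('D')(t, p) = Mul(-6, Pow(Add(-2, Mul(-1, t)), -1))
Pow(Add(Add(-151, Add(Function('D')(q, -17), Mul(-1, -323))), 672), 2) = Pow(Add(Add(-151, Add(Mul(6, Pow(Add(2, 40), -1)), Mul(-1, -323))), 672), 2) = Pow(Add(Add(-151, Add(Mul(6, Pow(42, -1)), 323)), 672), 2) = Pow(Add(Add(-151, Add(Mul(6, Rational(1, 42)), 323)), 672), 2) = Pow(Add(Add(-151, Add(Rational(1, 7), 323)), 672), 2) = Pow(Add(Add(-151, Rational(2262, 7)), 672), 2) = Pow(Add(Rational(1205, 7), 672), 2) = Pow(Rational(5909, 7), 2) = Rational(34916281, 49)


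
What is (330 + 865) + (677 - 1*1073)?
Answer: 799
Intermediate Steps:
(330 + 865) + (677 - 1*1073) = 1195 + (677 - 1073) = 1195 - 396 = 799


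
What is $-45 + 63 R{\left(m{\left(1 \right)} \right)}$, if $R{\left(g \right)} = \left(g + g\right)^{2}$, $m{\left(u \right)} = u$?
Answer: $207$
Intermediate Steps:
$R{\left(g \right)} = 4 g^{2}$ ($R{\left(g \right)} = \left(2 g\right)^{2} = 4 g^{2}$)
$-45 + 63 R{\left(m{\left(1 \right)} \right)} = -45 + 63 \cdot 4 \cdot 1^{2} = -45 + 63 \cdot 4 \cdot 1 = -45 + 63 \cdot 4 = -45 + 252 = 207$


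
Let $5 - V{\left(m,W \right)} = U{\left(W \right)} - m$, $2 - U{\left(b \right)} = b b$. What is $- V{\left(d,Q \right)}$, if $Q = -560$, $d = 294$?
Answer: $-313897$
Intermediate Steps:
$U{\left(b \right)} = 2 - b^{2}$ ($U{\left(b \right)} = 2 - b b = 2 - b^{2}$)
$V{\left(m,W \right)} = 3 + m + W^{2}$ ($V{\left(m,W \right)} = 5 - \left(\left(2 - W^{2}\right) - m\right) = 5 - \left(2 - m - W^{2}\right) = 5 + \left(-2 + m + W^{2}\right) = 3 + m + W^{2}$)
$- V{\left(d,Q \right)} = - (3 + 294 + \left(-560\right)^{2}) = - (3 + 294 + 313600) = \left(-1\right) 313897 = -313897$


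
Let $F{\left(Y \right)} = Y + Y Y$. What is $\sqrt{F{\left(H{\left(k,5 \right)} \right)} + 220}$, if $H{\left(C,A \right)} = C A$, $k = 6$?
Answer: $5 \sqrt{46} \approx 33.912$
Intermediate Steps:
$H{\left(C,A \right)} = A C$
$F{\left(Y \right)} = Y + Y^{2}$
$\sqrt{F{\left(H{\left(k,5 \right)} \right)} + 220} = \sqrt{5 \cdot 6 \left(1 + 5 \cdot 6\right) + 220} = \sqrt{30 \left(1 + 30\right) + 220} = \sqrt{30 \cdot 31 + 220} = \sqrt{930 + 220} = \sqrt{1150} = 5 \sqrt{46}$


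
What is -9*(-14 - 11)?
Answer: 225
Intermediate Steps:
-9*(-14 - 11) = -9*(-25) = 225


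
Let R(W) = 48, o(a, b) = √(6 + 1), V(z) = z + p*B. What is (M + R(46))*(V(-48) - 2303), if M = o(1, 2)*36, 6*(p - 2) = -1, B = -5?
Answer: -113288 - 84966*√7 ≈ -3.3809e+5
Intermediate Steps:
p = 11/6 (p = 2 + (⅙)*(-1) = 2 - ⅙ = 11/6 ≈ 1.8333)
V(z) = -55/6 + z (V(z) = z + (11/6)*(-5) = z - 55/6 = -55/6 + z)
o(a, b) = √7
M = 36*√7 (M = √7*36 = 36*√7 ≈ 95.247)
(M + R(46))*(V(-48) - 2303) = (36*√7 + 48)*((-55/6 - 48) - 2303) = (48 + 36*√7)*(-343/6 - 2303) = (48 + 36*√7)*(-14161/6) = -113288 - 84966*√7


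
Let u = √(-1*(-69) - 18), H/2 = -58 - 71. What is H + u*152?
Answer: -258 + 152*√51 ≈ 827.50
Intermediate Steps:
H = -258 (H = 2*(-58 - 71) = 2*(-129) = -258)
u = √51 (u = √(69 - 18) = √51 ≈ 7.1414)
H + u*152 = -258 + √51*152 = -258 + 152*√51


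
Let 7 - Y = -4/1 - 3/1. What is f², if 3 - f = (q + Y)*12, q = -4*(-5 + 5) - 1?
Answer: 23409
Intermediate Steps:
q = -1 (q = -4*0 - 1 = 0 - 1 = -1)
Y = 14 (Y = 7 - (-4/1 - 3/1) = 7 - (-4*1 - 3*1) = 7 - (-4 - 3) = 7 - 1*(-7) = 7 + 7 = 14)
f = -153 (f = 3 - (-1 + 14)*12 = 3 - 13*12 = 3 - 1*156 = 3 - 156 = -153)
f² = (-153)² = 23409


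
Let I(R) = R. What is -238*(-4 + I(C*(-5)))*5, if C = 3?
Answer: 22610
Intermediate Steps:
-238*(-4 + I(C*(-5)))*5 = -238*(-4 + 3*(-5))*5 = -238*(-4 - 15)*5 = -(-4522)*5 = -238*(-95) = 22610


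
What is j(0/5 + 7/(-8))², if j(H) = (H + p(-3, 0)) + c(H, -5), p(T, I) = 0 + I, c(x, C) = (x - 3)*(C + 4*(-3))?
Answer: 4225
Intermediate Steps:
c(x, C) = (-12 + C)*(-3 + x) (c(x, C) = (-3 + x)*(C - 12) = (-3 + x)*(-12 + C) = (-12 + C)*(-3 + x))
p(T, I) = I
j(H) = 51 - 16*H (j(H) = (H + 0) + (36 - 12*H - 3*(-5) - 5*H) = H + (36 - 12*H + 15 - 5*H) = H + (51 - 17*H) = 51 - 16*H)
j(0/5 + 7/(-8))² = (51 - 16*(0/5 + 7/(-8)))² = (51 - 16*(0*(⅕) + 7*(-⅛)))² = (51 - 16*(0 - 7/8))² = (51 - 16*(-7/8))² = (51 + 14)² = 65² = 4225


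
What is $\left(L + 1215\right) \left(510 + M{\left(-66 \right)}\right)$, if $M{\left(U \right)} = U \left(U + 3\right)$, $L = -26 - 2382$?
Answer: $-5568924$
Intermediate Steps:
$L = -2408$ ($L = -26 - 2382 = -2408$)
$M{\left(U \right)} = U \left(3 + U\right)$
$\left(L + 1215\right) \left(510 + M{\left(-66 \right)}\right) = \left(-2408 + 1215\right) \left(510 - 66 \left(3 - 66\right)\right) = - 1193 \left(510 - -4158\right) = - 1193 \left(510 + 4158\right) = \left(-1193\right) 4668 = -5568924$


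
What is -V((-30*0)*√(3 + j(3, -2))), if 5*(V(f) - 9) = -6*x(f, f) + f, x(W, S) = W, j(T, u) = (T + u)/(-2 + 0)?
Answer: -9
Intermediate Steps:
j(T, u) = -T/2 - u/2 (j(T, u) = (T + u)/(-2) = (T + u)*(-½) = -T/2 - u/2)
V(f) = 9 - f (V(f) = 9 + (-6*f + f)/5 = 9 + (-5*f)/5 = 9 - f)
-V((-30*0)*√(3 + j(3, -2))) = -(9 - (-30*0)*√(3 + (-½*3 - ½*(-2)))) = -(9 - (-10*0)*√(3 + (-3/2 + 1))) = -(9 - 0*√(3 - ½)) = -(9 - 0*√(5/2)) = -(9 - 0*√10/2) = -(9 - 1*0) = -(9 + 0) = -1*9 = -9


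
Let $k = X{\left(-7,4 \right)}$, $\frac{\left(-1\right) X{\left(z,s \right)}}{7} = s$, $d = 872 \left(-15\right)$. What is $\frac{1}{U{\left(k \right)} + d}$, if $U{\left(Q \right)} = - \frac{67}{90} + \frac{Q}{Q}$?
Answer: $- \frac{90}{1177177} \approx -7.6454 \cdot 10^{-5}$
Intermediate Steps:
$d = -13080$
$X{\left(z,s \right)} = - 7 s$
$k = -28$ ($k = \left(-7\right) 4 = -28$)
$U{\left(Q \right)} = \frac{23}{90}$ ($U{\left(Q \right)} = \left(-67\right) \frac{1}{90} + 1 = - \frac{67}{90} + 1 = \frac{23}{90}$)
$\frac{1}{U{\left(k \right)} + d} = \frac{1}{\frac{23}{90} - 13080} = \frac{1}{- \frac{1177177}{90}} = - \frac{90}{1177177}$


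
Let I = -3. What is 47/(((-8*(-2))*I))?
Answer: -47/48 ≈ -0.97917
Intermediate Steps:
47/(((-8*(-2))*I)) = 47/((-8*(-2)*(-3))) = 47/((16*(-3))) = 47/(-48) = 47*(-1/48) = -47/48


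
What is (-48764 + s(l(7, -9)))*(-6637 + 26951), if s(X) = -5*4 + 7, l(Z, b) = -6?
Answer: -990855978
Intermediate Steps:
s(X) = -13 (s(X) = -20 + 7 = -13)
(-48764 + s(l(7, -9)))*(-6637 + 26951) = (-48764 - 13)*(-6637 + 26951) = -48777*20314 = -990855978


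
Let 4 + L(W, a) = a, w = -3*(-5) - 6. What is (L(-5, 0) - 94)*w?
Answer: -882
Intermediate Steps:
w = 9 (w = 15 - 6 = 9)
L(W, a) = -4 + a
(L(-5, 0) - 94)*w = ((-4 + 0) - 94)*9 = (-4 - 94)*9 = -98*9 = -882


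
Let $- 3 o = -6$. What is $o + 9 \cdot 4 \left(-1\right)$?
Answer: $-34$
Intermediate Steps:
$o = 2$ ($o = \left(- \frac{1}{3}\right) \left(-6\right) = 2$)
$o + 9 \cdot 4 \left(-1\right) = 2 + 9 \cdot 4 \left(-1\right) = 2 + 9 \left(-4\right) = 2 - 36 = -34$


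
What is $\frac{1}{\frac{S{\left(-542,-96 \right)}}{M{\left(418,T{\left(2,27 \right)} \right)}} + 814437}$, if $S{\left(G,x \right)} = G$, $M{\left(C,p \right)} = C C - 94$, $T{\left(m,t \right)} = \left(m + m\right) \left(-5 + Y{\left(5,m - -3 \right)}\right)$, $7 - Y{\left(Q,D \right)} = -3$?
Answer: $\frac{87315}{71112566384} \approx 1.2278 \cdot 10^{-6}$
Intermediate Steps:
$Y{\left(Q,D \right)} = 10$ ($Y{\left(Q,D \right)} = 7 - -3 = 7 + 3 = 10$)
$T{\left(m,t \right)} = 10 m$ ($T{\left(m,t \right)} = \left(m + m\right) \left(-5 + 10\right) = 2 m 5 = 10 m$)
$M{\left(C,p \right)} = -94 + C^{2}$ ($M{\left(C,p \right)} = C^{2} - 94 = -94 + C^{2}$)
$\frac{1}{\frac{S{\left(-542,-96 \right)}}{M{\left(418,T{\left(2,27 \right)} \right)}} + 814437} = \frac{1}{- \frac{542}{-94 + 418^{2}} + 814437} = \frac{1}{- \frac{542}{-94 + 174724} + 814437} = \frac{1}{- \frac{542}{174630} + 814437} = \frac{1}{\left(-542\right) \frac{1}{174630} + 814437} = \frac{1}{- \frac{271}{87315} + 814437} = \frac{1}{\frac{71112566384}{87315}} = \frac{87315}{71112566384}$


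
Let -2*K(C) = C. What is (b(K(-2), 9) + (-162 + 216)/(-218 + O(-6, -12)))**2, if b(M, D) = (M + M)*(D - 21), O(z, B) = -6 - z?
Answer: 6985449/11881 ≈ 587.95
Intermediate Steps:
K(C) = -C/2
b(M, D) = 2*M*(-21 + D) (b(M, D) = (2*M)*(-21 + D) = 2*M*(-21 + D))
(b(K(-2), 9) + (-162 + 216)/(-218 + O(-6, -12)))**2 = (2*(-1/2*(-2))*(-21 + 9) + (-162 + 216)/(-218 + (-6 - 1*(-6))))**2 = (2*1*(-12) + 54/(-218 + (-6 + 6)))**2 = (-24 + 54/(-218 + 0))**2 = (-24 + 54/(-218))**2 = (-24 + 54*(-1/218))**2 = (-24 - 27/109)**2 = (-2643/109)**2 = 6985449/11881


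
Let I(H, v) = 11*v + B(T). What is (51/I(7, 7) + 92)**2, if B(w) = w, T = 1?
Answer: 5803281/676 ≈ 8584.7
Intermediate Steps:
I(H, v) = 1 + 11*v (I(H, v) = 11*v + 1 = 1 + 11*v)
(51/I(7, 7) + 92)**2 = (51/(1 + 11*7) + 92)**2 = (51/(1 + 77) + 92)**2 = (51/78 + 92)**2 = (51*(1/78) + 92)**2 = (17/26 + 92)**2 = (2409/26)**2 = 5803281/676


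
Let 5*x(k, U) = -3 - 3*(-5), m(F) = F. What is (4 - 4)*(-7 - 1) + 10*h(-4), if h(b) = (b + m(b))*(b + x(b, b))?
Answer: 128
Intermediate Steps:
x(k, U) = 12/5 (x(k, U) = (-3 - 3*(-5))/5 = (-3 + 15)/5 = (⅕)*12 = 12/5)
h(b) = 2*b*(12/5 + b) (h(b) = (b + b)*(b + 12/5) = (2*b)*(12/5 + b) = 2*b*(12/5 + b))
(4 - 4)*(-7 - 1) + 10*h(-4) = (4 - 4)*(-7 - 1) + 10*((⅖)*(-4)*(12 + 5*(-4))) = 0*(-8) + 10*((⅖)*(-4)*(12 - 20)) = 0 + 10*((⅖)*(-4)*(-8)) = 0 + 10*(64/5) = 0 + 128 = 128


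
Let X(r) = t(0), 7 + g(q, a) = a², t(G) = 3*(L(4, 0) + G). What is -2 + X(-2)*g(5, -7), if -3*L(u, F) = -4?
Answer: 166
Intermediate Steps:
L(u, F) = 4/3 (L(u, F) = -⅓*(-4) = 4/3)
t(G) = 4 + 3*G (t(G) = 3*(4/3 + G) = 4 + 3*G)
g(q, a) = -7 + a²
X(r) = 4 (X(r) = 4 + 3*0 = 4 + 0 = 4)
-2 + X(-2)*g(5, -7) = -2 + 4*(-7 + (-7)²) = -2 + 4*(-7 + 49) = -2 + 4*42 = -2 + 168 = 166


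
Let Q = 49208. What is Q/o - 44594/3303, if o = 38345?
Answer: -1547422906/126653535 ≈ -12.218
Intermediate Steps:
Q/o - 44594/3303 = 49208/38345 - 44594/3303 = -1547422906/126653535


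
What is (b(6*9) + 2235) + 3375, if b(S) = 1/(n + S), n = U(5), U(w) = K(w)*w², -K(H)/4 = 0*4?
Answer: 302941/54 ≈ 5610.0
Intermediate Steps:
K(H) = 0 (K(H) = -0*4 = -4*0 = 0)
U(w) = 0 (U(w) = 0*w² = 0)
n = 0
b(S) = 1/S (b(S) = 1/(0 + S) = 1/S)
(b(6*9) + 2235) + 3375 = (1/(6*9) + 2235) + 3375 = (1/54 + 2235) + 3375 = 120691/54 + 3375 = 302941/54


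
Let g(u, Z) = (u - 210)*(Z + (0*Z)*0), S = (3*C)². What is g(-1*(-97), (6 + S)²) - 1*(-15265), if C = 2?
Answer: -184067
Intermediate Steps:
S = 36 (S = (3*2)² = 6² = 36)
g(u, Z) = Z*(-210 + u) (g(u, Z) = (-210 + u)*(Z + 0*0) = (-210 + u)*(Z + 0) = (-210 + u)*Z = Z*(-210 + u))
g(-1*(-97), (6 + S)²) - 1*(-15265) = (6 + 36)²*(-210 - 1*(-97)) - 1*(-15265) = 42²*(-210 + 97) + 15265 = 1764*(-113) + 15265 = -199332 + 15265 = -184067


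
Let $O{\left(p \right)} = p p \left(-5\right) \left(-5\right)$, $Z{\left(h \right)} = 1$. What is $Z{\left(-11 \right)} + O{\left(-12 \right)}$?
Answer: $3601$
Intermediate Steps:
$O{\left(p \right)} = 25 p^{2}$ ($O{\left(p \right)} = p \left(- 5 p\right) \left(-5\right) = - 5 p^{2} \left(-5\right) = 25 p^{2}$)
$Z{\left(-11 \right)} + O{\left(-12 \right)} = 1 + 25 \left(-12\right)^{2} = 1 + 25 \cdot 144 = 1 + 3600 = 3601$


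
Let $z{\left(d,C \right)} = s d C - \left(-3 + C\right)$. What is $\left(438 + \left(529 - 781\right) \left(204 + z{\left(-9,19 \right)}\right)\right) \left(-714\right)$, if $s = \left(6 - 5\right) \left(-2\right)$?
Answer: $95049108$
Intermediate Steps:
$s = -2$ ($s = 1 \left(-2\right) = -2$)
$z{\left(d,C \right)} = 3 - C - 2 C d$ ($z{\left(d,C \right)} = - 2 d C - \left(-3 + C\right) = - 2 C d - \left(-3 + C\right) = 3 - C - 2 C d$)
$\left(438 + \left(529 - 781\right) \left(204 + z{\left(-9,19 \right)}\right)\right) \left(-714\right) = \left(438 + \left(529 - 781\right) \left(204 - \left(16 - 342\right)\right)\right) \left(-714\right) = \left(438 - 252 \left(204 + \left(3 - 19 + 342\right)\right)\right) \left(-714\right) = \left(438 - 252 \left(204 + 326\right)\right) \left(-714\right) = \left(438 - 133560\right) \left(-714\right) = \left(-133122\right) \left(-714\right) = 95049108$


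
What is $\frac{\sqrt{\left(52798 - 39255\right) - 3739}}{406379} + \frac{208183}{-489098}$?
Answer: $- \frac{10957}{25742} + \frac{2 \sqrt{2451}}{406379} \approx -0.4254$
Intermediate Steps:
$\frac{\sqrt{\left(52798 - 39255\right) - 3739}}{406379} + \frac{208183}{-489098} = \sqrt{13543 - 3739} \cdot \frac{1}{406379} + 208183 \left(- \frac{1}{489098}\right) = \sqrt{9804} \cdot \frac{1}{406379} - \frac{10957}{25742} = 2 \sqrt{2451} \cdot \frac{1}{406379} - \frac{10957}{25742} = \frac{2 \sqrt{2451}}{406379} - \frac{10957}{25742} = - \frac{10957}{25742} + \frac{2 \sqrt{2451}}{406379}$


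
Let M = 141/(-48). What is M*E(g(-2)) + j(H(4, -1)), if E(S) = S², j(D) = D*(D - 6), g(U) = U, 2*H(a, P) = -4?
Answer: 17/4 ≈ 4.2500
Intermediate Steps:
H(a, P) = -2 (H(a, P) = (½)*(-4) = -2)
M = -47/16 (M = 141*(-1/48) = -47/16 ≈ -2.9375)
j(D) = D*(-6 + D)
M*E(g(-2)) + j(H(4, -1)) = -47/16*(-2)² - 2*(-6 - 2) = -47/16*4 - 2*(-8) = -47/4 + 16 = 17/4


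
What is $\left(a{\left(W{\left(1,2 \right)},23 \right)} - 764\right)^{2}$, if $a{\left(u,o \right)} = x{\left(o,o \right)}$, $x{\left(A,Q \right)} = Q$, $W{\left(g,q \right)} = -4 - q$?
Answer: $549081$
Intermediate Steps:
$a{\left(u,o \right)} = o$
$\left(a{\left(W{\left(1,2 \right)},23 \right)} - 764\right)^{2} = \left(23 - 764\right)^{2} = \left(-741\right)^{2} = 549081$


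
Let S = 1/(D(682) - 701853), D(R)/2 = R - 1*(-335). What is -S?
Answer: 1/699819 ≈ 1.4289e-6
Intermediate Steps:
D(R) = 670 + 2*R (D(R) = 2*(R - 1*(-335)) = 2*(R + 335) = 2*(335 + R) = 670 + 2*R)
S = -1/699819 (S = 1/((670 + 2*682) - 701853) = 1/((670 + 1364) - 701853) = 1/(2034 - 701853) = 1/(-699819) = -1/699819 ≈ -1.4289e-6)
-S = -1*(-1/699819) = 1/699819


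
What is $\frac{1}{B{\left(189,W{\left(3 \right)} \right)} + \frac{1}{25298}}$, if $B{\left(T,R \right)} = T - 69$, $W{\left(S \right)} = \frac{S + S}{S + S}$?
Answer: $\frac{25298}{3035761} \approx 0.0083333$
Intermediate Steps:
$W{\left(S \right)} = 1$ ($W{\left(S \right)} = \frac{2 S}{2 S} = 2 S \frac{1}{2 S} = 1$)
$B{\left(T,R \right)} = -69 + T$ ($B{\left(T,R \right)} = T - 69 = -69 + T$)
$\frac{1}{B{\left(189,W{\left(3 \right)} \right)} + \frac{1}{25298}} = \frac{1}{\left(-69 + 189\right) + \frac{1}{25298}} = \frac{1}{120 + \frac{1}{25298}} = \frac{1}{\frac{3035761}{25298}} = \frac{25298}{3035761}$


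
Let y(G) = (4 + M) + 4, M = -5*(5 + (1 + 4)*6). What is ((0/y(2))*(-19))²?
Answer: 0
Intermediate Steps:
M = -175 (M = -5*(5 + 5*6) = -5*(5 + 30) = -5*35 = -175)
y(G) = -167 (y(G) = (4 - 175) + 4 = -171 + 4 = -167)
((0/y(2))*(-19))² = ((0/(-167))*(-19))² = ((0*(-1/167))*(-19))² = (0*(-19))² = 0² = 0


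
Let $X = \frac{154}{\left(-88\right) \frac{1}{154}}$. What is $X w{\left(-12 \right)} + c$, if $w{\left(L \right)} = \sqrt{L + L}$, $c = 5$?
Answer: $5 - 539 i \sqrt{6} \approx 5.0 - 1320.3 i$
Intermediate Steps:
$w{\left(L \right)} = \sqrt{2} \sqrt{L}$ ($w{\left(L \right)} = \sqrt{2 L} = \sqrt{2} \sqrt{L}$)
$X = - \frac{539}{2}$ ($X = \frac{154}{\left(-88\right) \frac{1}{154}} = \frac{154}{- \frac{4}{7}} = 154 \left(- \frac{7}{4}\right) = - \frac{539}{2} \approx -269.5$)
$X w{\left(-12 \right)} + c = - \frac{539 \sqrt{2} \sqrt{-12}}{2} + 5 = - \frac{539 \sqrt{2} \cdot 2 i \sqrt{3}}{2} + 5 = - \frac{539 \cdot 2 i \sqrt{6}}{2} + 5 = - 539 i \sqrt{6} + 5 = 5 - 539 i \sqrt{6}$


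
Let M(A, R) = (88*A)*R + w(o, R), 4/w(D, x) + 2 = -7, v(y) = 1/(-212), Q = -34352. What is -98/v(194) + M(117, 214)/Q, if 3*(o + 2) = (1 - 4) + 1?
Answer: 1600861069/77292 ≈ 20712.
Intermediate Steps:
o = -8/3 (o = -2 + ((1 - 4) + 1)/3 = -2 + (-3 + 1)/3 = -2 + (⅓)*(-2) = -2 - ⅔ = -8/3 ≈ -2.6667)
v(y) = -1/212
w(D, x) = -4/9 (w(D, x) = 4/(-2 - 7) = 4/(-9) = 4*(-⅑) = -4/9)
M(A, R) = -4/9 + 88*A*R (M(A, R) = (88*A)*R - 4/9 = 88*A*R - 4/9 = -4/9 + 88*A*R)
-98/v(194) + M(117, 214)/Q = -98/(-1/212) + (-4/9 + 88*117*214)/(-34352) = -98*(-212) + (-4/9 + 2203344)*(-1/34352) = 20776 + (19830092/9)*(-1/34352) = 20776 - 4957523/77292 = 1600861069/77292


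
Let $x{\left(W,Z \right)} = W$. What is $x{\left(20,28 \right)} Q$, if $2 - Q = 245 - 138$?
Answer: $-2100$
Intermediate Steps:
$Q = -105$ ($Q = 2 - \left(245 - 138\right) = 2 - 107 = -105$)
$x{\left(20,28 \right)} Q = 20 \left(-105\right) = -2100$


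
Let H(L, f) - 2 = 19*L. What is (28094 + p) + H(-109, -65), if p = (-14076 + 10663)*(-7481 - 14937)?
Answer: 76538659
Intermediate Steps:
H(L, f) = 2 + 19*L
p = 76512634 (p = -3413*(-22418) = 76512634)
(28094 + p) + H(-109, -65) = (28094 + 76512634) + (2 + 19*(-109)) = 76540728 + (2 - 2071) = 76540728 - 2069 = 76538659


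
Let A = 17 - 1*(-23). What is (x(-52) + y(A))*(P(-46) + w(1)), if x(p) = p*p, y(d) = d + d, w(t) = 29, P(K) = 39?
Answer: 189312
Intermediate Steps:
A = 40 (A = 17 + 23 = 40)
y(d) = 2*d
x(p) = p**2
(x(-52) + y(A))*(P(-46) + w(1)) = ((-52)**2 + 2*40)*(39 + 29) = (2704 + 80)*68 = 2784*68 = 189312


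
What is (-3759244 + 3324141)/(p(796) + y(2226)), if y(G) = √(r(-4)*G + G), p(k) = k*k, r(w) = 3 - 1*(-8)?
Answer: -34461027806/50183651093 + 1305309*√742/200734604372 ≈ -0.68652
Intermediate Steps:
r(w) = 11 (r(w) = 3 + 8 = 11)
p(k) = k²
y(G) = 2*√3*√G (y(G) = √(11*G + G) = √(12*G) = 2*√3*√G)
(-3759244 + 3324141)/(p(796) + y(2226)) = (-3759244 + 3324141)/(796² + 2*√3*√2226) = -435103/(633616 + 6*√742)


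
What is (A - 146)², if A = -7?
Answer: 23409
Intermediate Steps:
(A - 146)² = (-7 - 146)² = (-153)² = 23409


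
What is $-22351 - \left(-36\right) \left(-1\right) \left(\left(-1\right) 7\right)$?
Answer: $-22099$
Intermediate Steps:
$-22351 - \left(-36\right) \left(-1\right) \left(\left(-1\right) 7\right) = -22351 - 36 \left(-7\right) = -22351 - -252 = -22351 + 252 = -22099$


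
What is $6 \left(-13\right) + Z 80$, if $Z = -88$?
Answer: $-7118$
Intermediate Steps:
$6 \left(-13\right) + Z 80 = 6 \left(-13\right) - 7040 = -78 - 7040 = -7118$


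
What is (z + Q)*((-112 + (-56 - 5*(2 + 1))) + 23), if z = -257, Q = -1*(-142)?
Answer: 18400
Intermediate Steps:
Q = 142
(z + Q)*((-112 + (-56 - 5*(2 + 1))) + 23) = (-257 + 142)*((-112 + (-56 - 5*(2 + 1))) + 23) = -115*((-112 + (-56 - 5*3)) + 23) = -115*((-112 + (-56 - 15)) + 23) = -115*((-112 - 71) + 23) = -115*(-183 + 23) = -115*(-160) = 18400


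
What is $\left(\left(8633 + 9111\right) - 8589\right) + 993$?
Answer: $10148$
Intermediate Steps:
$\left(\left(8633 + 9111\right) - 8589\right) + 993 = \left(17744 - 8589\right) + 993 = 9155 + 993 = 10148$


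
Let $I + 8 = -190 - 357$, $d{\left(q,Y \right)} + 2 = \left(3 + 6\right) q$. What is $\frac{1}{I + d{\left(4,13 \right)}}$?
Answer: $- \frac{1}{521} \approx -0.0019194$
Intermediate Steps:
$d{\left(q,Y \right)} = -2 + 9 q$ ($d{\left(q,Y \right)} = -2 + \left(3 + 6\right) q = -2 + 9 q$)
$I = -555$ ($I = -8 - 547 = -555$)
$\frac{1}{I + d{\left(4,13 \right)}} = \frac{1}{-555 + \left(-2 + 9 \cdot 4\right)} = \frac{1}{-555 + \left(-2 + 36\right)} = \frac{1}{-555 + 34} = \frac{1}{-521} = - \frac{1}{521}$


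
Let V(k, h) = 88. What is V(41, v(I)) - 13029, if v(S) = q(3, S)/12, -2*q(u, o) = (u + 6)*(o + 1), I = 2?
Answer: -12941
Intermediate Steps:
q(u, o) = -(1 + o)*(6 + u)/2 (q(u, o) = -(u + 6)*(o + 1)/2 = -(6 + u)*(1 + o)/2 = -(1 + o)*(6 + u)/2)
v(S) = -3/8 - 3*S/8 (v(S) = (-3 - 3*S - ½*3 - ½*S*3)/12 = (-3 - 3*S - 3/2 - 3*S/2)*(1/12) = (-9/2 - 9*S/2)*(1/12) = -3/8 - 3*S/8)
V(41, v(I)) - 13029 = 88 - 13029 = -12941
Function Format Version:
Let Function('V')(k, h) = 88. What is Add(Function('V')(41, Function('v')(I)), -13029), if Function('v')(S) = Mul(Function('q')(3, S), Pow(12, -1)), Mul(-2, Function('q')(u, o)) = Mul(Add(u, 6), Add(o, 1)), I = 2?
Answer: -12941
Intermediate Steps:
Function('q')(u, o) = Mul(Rational(-1, 2), Add(1, o), Add(6, u)) (Function('q')(u, o) = Mul(Rational(-1, 2), Mul(Add(u, 6), Add(o, 1))) = Mul(Rational(-1, 2), Mul(Add(6, u), Add(1, o))) = Mul(Rational(-1, 2), Mul(Add(1, o), Add(6, u))) = Mul(Rational(-1, 2), Add(1, o), Add(6, u)))
Function('v')(S) = Add(Rational(-3, 8), Mul(Rational(-3, 8), S)) (Function('v')(S) = Mul(Add(-3, Mul(-3, S), Mul(Rational(-1, 2), 3), Mul(Rational(-1, 2), S, 3)), Pow(12, -1)) = Mul(Add(-3, Mul(-3, S), Rational(-3, 2), Mul(Rational(-3, 2), S)), Rational(1, 12)) = Mul(Add(Rational(-9, 2), Mul(Rational(-9, 2), S)), Rational(1, 12)) = Add(Rational(-3, 8), Mul(Rational(-3, 8), S)))
Add(Function('V')(41, Function('v')(I)), -13029) = Add(88, -13029) = -12941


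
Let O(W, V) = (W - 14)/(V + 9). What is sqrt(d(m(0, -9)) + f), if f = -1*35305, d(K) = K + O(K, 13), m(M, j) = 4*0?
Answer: 13*I*sqrt(25278)/11 ≈ 187.9*I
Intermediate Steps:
m(M, j) = 0
O(W, V) = (-14 + W)/(9 + V)
d(K) = -7/11 + 23*K/22 (d(K) = K + (-14 + K)/(9 + 13) = K + (-14 + K)/22 = K + (-7/11 + K/22) = -7/11 + 23*K/22)
f = -35305
sqrt(d(m(0, -9)) + f) = sqrt((-7/11 + (23/22)*0) - 35305) = sqrt((-7/11 + 0) - 35305) = sqrt(-7/11 - 35305) = sqrt(-388362/11) = 13*I*sqrt(25278)/11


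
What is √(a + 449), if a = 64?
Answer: 3*√57 ≈ 22.650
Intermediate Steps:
√(a + 449) = √(64 + 449) = √513 = 3*√57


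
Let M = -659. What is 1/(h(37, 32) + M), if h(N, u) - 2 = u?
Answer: -1/625 ≈ -0.0016000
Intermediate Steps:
h(N, u) = 2 + u
1/(h(37, 32) + M) = 1/((2 + 32) - 659) = 1/(34 - 659) = 1/(-625) = -1/625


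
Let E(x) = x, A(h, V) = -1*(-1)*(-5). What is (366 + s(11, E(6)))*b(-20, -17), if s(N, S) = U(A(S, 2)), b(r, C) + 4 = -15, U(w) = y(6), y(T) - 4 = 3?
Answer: -7087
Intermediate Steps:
A(h, V) = -5 (A(h, V) = 1*(-5) = -5)
y(T) = 7 (y(T) = 4 + 3 = 7)
U(w) = 7
b(r, C) = -19 (b(r, C) = -4 - 15 = -19)
s(N, S) = 7
(366 + s(11, E(6)))*b(-20, -17) = (366 + 7)*(-19) = 373*(-19) = -7087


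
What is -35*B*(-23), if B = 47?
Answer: 37835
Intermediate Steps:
-35*B*(-23) = -35*47*(-23) = -1645*(-23) = 37835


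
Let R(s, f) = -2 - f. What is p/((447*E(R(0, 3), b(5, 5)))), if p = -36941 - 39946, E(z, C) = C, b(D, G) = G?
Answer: -25629/745 ≈ -34.401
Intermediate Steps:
p = -76887
p/((447*E(R(0, 3), b(5, 5)))) = -76887/(447*5) = -76887/2235 = -76887*1/2235 = -25629/745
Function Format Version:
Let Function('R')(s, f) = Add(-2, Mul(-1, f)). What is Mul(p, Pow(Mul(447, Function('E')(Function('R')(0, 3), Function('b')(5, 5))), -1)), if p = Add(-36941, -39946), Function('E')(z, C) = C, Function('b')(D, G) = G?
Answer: Rational(-25629, 745) ≈ -34.401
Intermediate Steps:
p = -76887
Mul(p, Pow(Mul(447, Function('E')(Function('R')(0, 3), Function('b')(5, 5))), -1)) = Mul(-76887, Pow(Mul(447, 5), -1)) = Mul(-76887, Pow(2235, -1)) = Mul(-76887, Rational(1, 2235)) = Rational(-25629, 745)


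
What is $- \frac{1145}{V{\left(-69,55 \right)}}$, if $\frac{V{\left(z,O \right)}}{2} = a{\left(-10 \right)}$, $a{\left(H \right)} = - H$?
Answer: $- \frac{229}{4} \approx -57.25$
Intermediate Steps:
$V{\left(z,O \right)} = 20$ ($V{\left(z,O \right)} = 2 \left(\left(-1\right) \left(-10\right)\right) = 2 \cdot 10 = 20$)
$- \frac{1145}{V{\left(-69,55 \right)}} = - \frac{1145}{20} = \left(-1145\right) \frac{1}{20} = - \frac{229}{4}$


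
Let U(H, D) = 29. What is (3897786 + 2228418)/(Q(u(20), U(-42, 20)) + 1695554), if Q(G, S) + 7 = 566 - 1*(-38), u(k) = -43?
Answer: 6126204/1696151 ≈ 3.6118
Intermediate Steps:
Q(G, S) = 597 (Q(G, S) = -7 + (566 - 1*(-38)) = -7 + (566 + 38) = -7 + 604 = 597)
(3897786 + 2228418)/(Q(u(20), U(-42, 20)) + 1695554) = (3897786 + 2228418)/(597 + 1695554) = 6126204/1696151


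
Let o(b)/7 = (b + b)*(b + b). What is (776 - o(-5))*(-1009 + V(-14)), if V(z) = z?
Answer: -77748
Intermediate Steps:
o(b) = 28*b**2 (o(b) = 7*((b + b)*(b + b)) = 7*((2*b)*(2*b)) = 7*(4*b**2) = 28*b**2)
(776 - o(-5))*(-1009 + V(-14)) = (776 - 28*(-5)**2)*(-1009 - 14) = (776 - 28*25)*(-1023) = (776 - 1*700)*(-1023) = (776 - 700)*(-1023) = 76*(-1023) = -77748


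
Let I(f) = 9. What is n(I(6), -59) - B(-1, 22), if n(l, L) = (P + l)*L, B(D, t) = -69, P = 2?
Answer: -580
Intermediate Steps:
n(l, L) = L*(2 + l) (n(l, L) = (2 + l)*L = L*(2 + l))
n(I(6), -59) - B(-1, 22) = -59*(2 + 9) - 1*(-69) = -59*11 + 69 = -649 + 69 = -580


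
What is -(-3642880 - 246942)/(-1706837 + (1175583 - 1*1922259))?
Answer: -3889822/2453513 ≈ -1.5854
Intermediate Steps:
-(-3642880 - 246942)/(-1706837 + (1175583 - 1*1922259)) = -(-3889822)/(-1706837 + (1175583 - 1922259)) = -(-3889822)/(-1706837 - 746676) = -(-3889822)/(-2453513) = -(-3889822)*(-1)/2453513 = -1*3889822/2453513 = -3889822/2453513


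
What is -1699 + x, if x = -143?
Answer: -1842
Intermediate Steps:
-1699 + x = -1699 - 143 = -1842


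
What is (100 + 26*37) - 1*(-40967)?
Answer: 42029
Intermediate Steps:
(100 + 26*37) - 1*(-40967) = (100 + 962) + 40967 = 1062 + 40967 = 42029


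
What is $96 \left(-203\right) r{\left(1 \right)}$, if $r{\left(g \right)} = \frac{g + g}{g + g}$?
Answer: $-19488$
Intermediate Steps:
$r{\left(g \right)} = 1$ ($r{\left(g \right)} = \frac{2 g}{2 g} = 2 g \frac{1}{2 g} = 1$)
$96 \left(-203\right) r{\left(1 \right)} = 96 \left(-203\right) 1 = \left(-19488\right) 1 = -19488$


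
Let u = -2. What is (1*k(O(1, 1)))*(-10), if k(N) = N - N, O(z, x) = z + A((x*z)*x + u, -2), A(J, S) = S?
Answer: 0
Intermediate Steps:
O(z, x) = -2 + z (O(z, x) = z - 2 = -2 + z)
k(N) = 0
(1*k(O(1, 1)))*(-10) = (1*0)*(-10) = 0*(-10) = 0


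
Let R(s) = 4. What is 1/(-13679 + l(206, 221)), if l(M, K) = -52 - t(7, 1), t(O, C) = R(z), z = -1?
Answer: -1/13735 ≈ -7.2807e-5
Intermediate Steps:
t(O, C) = 4
l(M, K) = -56 (l(M, K) = -52 - 1*4 = -52 - 4 = -56)
1/(-13679 + l(206, 221)) = 1/(-13679 - 56) = 1/(-13735) = -1/13735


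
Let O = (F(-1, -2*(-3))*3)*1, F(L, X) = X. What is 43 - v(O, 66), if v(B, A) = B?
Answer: 25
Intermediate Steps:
O = 18 (O = (-2*(-3)*3)*1 = (6*3)*1 = 18*1 = 18)
43 - v(O, 66) = 43 - 1*18 = 43 - 18 = 25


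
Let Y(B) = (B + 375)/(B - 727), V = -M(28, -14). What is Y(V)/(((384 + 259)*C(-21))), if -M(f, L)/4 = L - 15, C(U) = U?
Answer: 37/1626147 ≈ 2.2753e-5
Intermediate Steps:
M(f, L) = 60 - 4*L (M(f, L) = -4*(L - 15) = -4*(-15 + L) = 60 - 4*L)
V = -116 (V = -(60 - 4*(-14)) = -(60 + 56) = -1*116 = -116)
Y(B) = (375 + B)/(-727 + B)
Y(V)/(((384 + 259)*C(-21))) = ((375 - 116)/(-727 - 116))/(((384 + 259)*(-21))) = (259/(-843))/((643*(-21))) = -1/843*259/(-13503) = -259/843*(-1/13503) = 37/1626147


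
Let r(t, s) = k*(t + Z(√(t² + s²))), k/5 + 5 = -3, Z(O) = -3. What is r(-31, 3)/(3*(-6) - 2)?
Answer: -68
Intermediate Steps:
k = -40 (k = -25 + 5*(-3) = -25 - 15 = -40)
r(t, s) = 120 - 40*t (r(t, s) = -40*(t - 3) = -40*(-3 + t) = 120 - 40*t)
r(-31, 3)/(3*(-6) - 2) = (120 - 40*(-31))/(3*(-6) - 2) = (120 + 1240)/(-18 - 2) = 1360/(-20) = 1360*(-1/20) = -68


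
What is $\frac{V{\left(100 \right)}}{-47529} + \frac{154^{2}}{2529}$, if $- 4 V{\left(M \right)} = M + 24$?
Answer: $\frac{41750969}{4451883} \approx 9.3783$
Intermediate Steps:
$V{\left(M \right)} = -6 - \frac{M}{4}$ ($V{\left(M \right)} = - \frac{M + 24}{4} = - \frac{24 + M}{4} = -6 - \frac{M}{4}$)
$\frac{V{\left(100 \right)}}{-47529} + \frac{154^{2}}{2529} = \frac{-6 - 25}{-47529} + \frac{154^{2}}{2529} = \left(-6 - 25\right) \left(- \frac{1}{47529}\right) + 23716 \cdot \frac{1}{2529} = \left(-31\right) \left(- \frac{1}{47529}\right) + \frac{23716}{2529} = \frac{31}{47529} + \frac{23716}{2529} = \frac{41750969}{4451883}$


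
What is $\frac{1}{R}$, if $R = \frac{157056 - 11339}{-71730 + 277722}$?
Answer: $\frac{205992}{145717} \approx 1.4136$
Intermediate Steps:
$R = \frac{145717}{205992} \approx 0.70739$
$\frac{1}{R} = \frac{1}{\frac{145717}{205992}} = \frac{205992}{145717}$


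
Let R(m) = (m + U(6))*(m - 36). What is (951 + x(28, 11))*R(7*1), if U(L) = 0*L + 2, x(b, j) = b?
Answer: -255519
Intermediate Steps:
U(L) = 2 (U(L) = 0 + 2 = 2)
R(m) = (-36 + m)*(2 + m) (R(m) = (m + 2)*(m - 36) = (2 + m)*(-36 + m) = (-36 + m)*(2 + m))
(951 + x(28, 11))*R(7*1) = (951 + 28)*(-72 + (7*1)² - 238) = 979*(-72 + 7² - 34*7) = 979*(-72 + 49 - 238) = 979*(-261) = -255519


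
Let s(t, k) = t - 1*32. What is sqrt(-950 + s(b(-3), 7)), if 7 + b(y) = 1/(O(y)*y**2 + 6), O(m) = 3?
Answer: 2*I*sqrt(269247)/33 ≈ 31.448*I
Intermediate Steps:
b(y) = -7 + 1/(6 + 3*y**2) (b(y) = -7 + 1/(3*y**2 + 6) = -7 + 1/(6 + 3*y**2))
s(t, k) = -32 + t (s(t, k) = t - 32 = -32 + t)
sqrt(-950 + s(b(-3), 7)) = sqrt(-950 + (-32 + (-41 - 21*(-3)**2)/(3*(2 + (-3)**2)))) = sqrt(-950 + (-32 + (-41 - 21*9)/(3*(2 + 9)))) = sqrt(-950 + (-32 + (1/3)*(-41 - 189)/11)) = sqrt(-950 + (-32 + (1/3)*(1/11)*(-230))) = sqrt(-950 + (-32 - 230/33)) = sqrt(-950 - 1286/33) = sqrt(-32636/33) = 2*I*sqrt(269247)/33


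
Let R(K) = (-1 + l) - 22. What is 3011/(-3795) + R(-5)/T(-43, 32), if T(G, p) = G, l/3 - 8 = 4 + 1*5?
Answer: -235733/163185 ≈ -1.4446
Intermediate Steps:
l = 51 (l = 24 + 3*(4 + 1*5) = 24 + 3*(4 + 5) = 24 + 3*9 = 24 + 27 = 51)
R(K) = 28 (R(K) = (-1 + 51) - 22 = 50 - 22 = 28)
3011/(-3795) + R(-5)/T(-43, 32) = 3011/(-3795) + 28/(-43) = 3011*(-1/3795) + 28*(-1/43) = -3011/3795 - 28/43 = -235733/163185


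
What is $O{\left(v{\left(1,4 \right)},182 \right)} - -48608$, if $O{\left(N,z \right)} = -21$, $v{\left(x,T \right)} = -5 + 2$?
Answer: $48587$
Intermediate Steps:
$v{\left(x,T \right)} = -3$
$O{\left(v{\left(1,4 \right)},182 \right)} - -48608 = -21 - -48608 = -21 + 48608 = 48587$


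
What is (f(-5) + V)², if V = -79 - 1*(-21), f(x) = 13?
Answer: 2025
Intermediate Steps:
V = -58 (V = -79 + 21 = -58)
(f(-5) + V)² = (13 - 58)² = (-45)² = 2025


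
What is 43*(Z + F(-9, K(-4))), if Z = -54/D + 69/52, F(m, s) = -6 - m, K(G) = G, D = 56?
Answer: 13158/91 ≈ 144.59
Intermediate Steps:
Z = 33/91 (Z = -54/56 + 69/52 = -54*1/56 + 69*(1/52) = -27/28 + 69/52 = 33/91 ≈ 0.36264)
43*(Z + F(-9, K(-4))) = 43*(33/91 + (-6 - 1*(-9))) = 43*(33/91 + (-6 + 9)) = 43*(33/91 + 3) = 43*(306/91) = 13158/91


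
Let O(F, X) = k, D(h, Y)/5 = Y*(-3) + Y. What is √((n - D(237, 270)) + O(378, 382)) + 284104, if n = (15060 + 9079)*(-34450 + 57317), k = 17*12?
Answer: 284104 + √551989417 ≈ 3.0760e+5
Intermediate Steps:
D(h, Y) = -10*Y (D(h, Y) = 5*(Y*(-3) + Y) = 5*(-3*Y + Y) = 5*(-2*Y) = -10*Y)
k = 204
O(F, X) = 204
n = 551986513 (n = 24139*22867 = 551986513)
√((n - D(237, 270)) + O(378, 382)) + 284104 = √((551986513 - (-10)*270) + 204) + 284104 = √((551986513 - 1*(-2700)) + 204) + 284104 = √((551986513 + 2700) + 204) + 284104 = √(551989213 + 204) + 284104 = √551989417 + 284104 = 284104 + √551989417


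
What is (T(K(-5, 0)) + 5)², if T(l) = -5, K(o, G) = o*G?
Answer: 0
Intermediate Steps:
K(o, G) = G*o
(T(K(-5, 0)) + 5)² = (-5 + 5)² = 0² = 0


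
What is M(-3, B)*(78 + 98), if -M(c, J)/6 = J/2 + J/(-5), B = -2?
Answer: 3168/5 ≈ 633.60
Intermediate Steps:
M(c, J) = -9*J/5 (M(c, J) = -6*(J/2 + J/(-5)) = -6*(J*(½) + J*(-⅕)) = -6*(J/2 - J/5) = -9*J/5)
M(-3, B)*(78 + 98) = (-9/5*(-2))*(78 + 98) = (18/5)*176 = 3168/5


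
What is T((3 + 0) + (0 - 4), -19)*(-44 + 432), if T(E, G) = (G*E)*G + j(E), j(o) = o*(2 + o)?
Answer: -140456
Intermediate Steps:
T(E, G) = E*G² + E*(2 + E) (T(E, G) = (G*E)*G + E*(2 + E) = (E*G)*G + E*(2 + E) = E*G² + E*(2 + E))
T((3 + 0) + (0 - 4), -19)*(-44 + 432) = (((3 + 0) + (0 - 4))*(2 + ((3 + 0) + (0 - 4)) + (-19)²))*(-44 + 432) = ((3 - 4)*(2 + (3 - 4) + 361))*388 = -(2 - 1 + 361)*388 = -1*362*388 = -362*388 = -140456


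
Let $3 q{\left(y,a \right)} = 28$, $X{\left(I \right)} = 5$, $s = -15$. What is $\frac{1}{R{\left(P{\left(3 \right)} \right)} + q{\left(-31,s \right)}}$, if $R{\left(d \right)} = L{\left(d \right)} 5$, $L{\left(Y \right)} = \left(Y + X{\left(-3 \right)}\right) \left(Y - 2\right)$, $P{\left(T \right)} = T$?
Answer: $\frac{3}{148} \approx 0.02027$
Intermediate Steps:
$L{\left(Y \right)} = \left(-2 + Y\right) \left(5 + Y\right)$ ($L{\left(Y \right)} = \left(Y + 5\right) \left(Y - 2\right) = \left(5 + Y\right) \left(-2 + Y\right) = \left(-2 + Y\right) \left(5 + Y\right)$)
$q{\left(y,a \right)} = \frac{28}{3}$ ($q{\left(y,a \right)} = \frac{1}{3} \cdot 28 = \frac{28}{3}$)
$R{\left(d \right)} = -50 + 5 d^{2} + 15 d$ ($R{\left(d \right)} = \left(-10 + d^{2} + 3 d\right) 5 = -50 + 5 d^{2} + 15 d$)
$\frac{1}{R{\left(P{\left(3 \right)} \right)} + q{\left(-31,s \right)}} = \frac{1}{\left(-50 + 5 \cdot 3^{2} + 15 \cdot 3\right) + \frac{28}{3}} = \frac{1}{\left(-50 + 5 \cdot 9 + 45\right) + \frac{28}{3}} = \frac{1}{\left(-50 + 45 + 45\right) + \frac{28}{3}} = \frac{1}{40 + \frac{28}{3}} = \frac{1}{\frac{148}{3}} = \frac{3}{148}$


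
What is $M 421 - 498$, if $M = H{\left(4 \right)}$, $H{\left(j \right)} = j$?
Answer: $1186$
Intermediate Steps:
$M = 4$
$M 421 - 498 = 4 \cdot 421 - 498 = 1684 - 498 = 1186$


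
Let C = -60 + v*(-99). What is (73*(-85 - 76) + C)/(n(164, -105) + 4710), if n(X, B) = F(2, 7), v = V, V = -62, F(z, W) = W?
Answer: -5675/4717 ≈ -1.2031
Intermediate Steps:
v = -62
n(X, B) = 7
C = 6078 (C = -60 - 62*(-99) = -60 + 6138 = 6078)
(73*(-85 - 76) + C)/(n(164, -105) + 4710) = (73*(-85 - 76) + 6078)/(7 + 4710) = (73*(-161) + 6078)/4717 = (-11753 + 6078)*(1/4717) = -5675*1/4717 = -5675/4717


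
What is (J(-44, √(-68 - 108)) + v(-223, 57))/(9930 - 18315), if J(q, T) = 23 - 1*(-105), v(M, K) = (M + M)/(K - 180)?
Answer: -3238/206271 ≈ -0.015698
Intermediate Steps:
v(M, K) = 2*M/(-180 + K) (v(M, K) = (2*M)/(-180 + K) = 2*M/(-180 + K))
J(q, T) = 128 (J(q, T) = 23 + 105 = 128)
(J(-44, √(-68 - 108)) + v(-223, 57))/(9930 - 18315) = (128 + 2*(-223)/(-180 + 57))/(9930 - 18315) = (128 + 2*(-223)/(-123))/(-8385) = (128 + 2*(-223)*(-1/123))*(-1/8385) = (128 + 446/123)*(-1/8385) = (16190/123)*(-1/8385) = -3238/206271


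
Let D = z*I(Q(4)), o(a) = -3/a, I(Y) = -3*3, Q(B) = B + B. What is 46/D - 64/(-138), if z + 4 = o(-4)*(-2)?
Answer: 3172/2277 ≈ 1.3931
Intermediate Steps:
Q(B) = 2*B
I(Y) = -9
z = -11/2 (z = -4 - 3/(-4)*(-2) = -4 - 3*(-¼)*(-2) = -4 + (¾)*(-2) = -4 - 3/2 = -11/2 ≈ -5.5000)
D = 99/2 (D = -11/2*(-9) = 99/2 ≈ 49.500)
46/D - 64/(-138) = 46/(99/2) - 64/(-138) = 46*(2/99) - 64*(-1/138) = 92/99 + 32/69 = 3172/2277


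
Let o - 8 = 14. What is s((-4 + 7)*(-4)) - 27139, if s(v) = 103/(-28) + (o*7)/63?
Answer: -6839339/252 ≈ -27140.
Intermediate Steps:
o = 22 (o = 8 + 14 = 22)
s(v) = -311/252 (s(v) = 103/(-28) + (22*7)/63 = 103*(-1/28) + 154*(1/63) = -103/28 + 22/9 = -311/252)
s((-4 + 7)*(-4)) - 27139 = -311/252 - 27139 = -6839339/252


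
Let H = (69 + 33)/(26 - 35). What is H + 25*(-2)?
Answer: -184/3 ≈ -61.333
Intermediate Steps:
H = -34/3 (H = 102/(-9) = 102*(-⅑) = -34/3 ≈ -11.333)
H + 25*(-2) = -34/3 + 25*(-2) = -34/3 - 50 = -184/3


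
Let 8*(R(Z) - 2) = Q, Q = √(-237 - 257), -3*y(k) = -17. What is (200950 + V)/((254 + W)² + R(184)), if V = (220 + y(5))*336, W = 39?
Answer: 760362389568/235852614679 - 1107096*I*√494/235852614679 ≈ 3.2239 - 0.00010433*I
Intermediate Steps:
y(k) = 17/3 (y(k) = -⅓*(-17) = 17/3)
V = 75824 (V = (220 + 17/3)*336 = (677/3)*336 = 75824)
Q = I*√494 (Q = √(-494) = I*√494 ≈ 22.226*I)
R(Z) = 2 + I*√494/8 (R(Z) = 2 + (I*√494)/8 = 2 + I*√494/8)
(200950 + V)/((254 + W)² + R(184)) = (200950 + 75824)/((254 + 39)² + (2 + I*√494/8)) = 276774/(293² + (2 + I*√494/8)) = 276774/(85849 + (2 + I*√494/8)) = 276774/(85851 + I*√494/8)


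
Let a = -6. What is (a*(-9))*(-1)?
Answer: -54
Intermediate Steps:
(a*(-9))*(-1) = -6*(-9)*(-1) = 54*(-1) = -54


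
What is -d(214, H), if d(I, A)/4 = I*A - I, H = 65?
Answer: -54784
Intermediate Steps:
d(I, A) = -4*I + 4*A*I (d(I, A) = 4*(I*A - I) = 4*(A*I - I) = 4*(-I + A*I) = -4*I + 4*A*I)
-d(214, H) = -4*214*(-1 + 65) = -4*214*64 = -1*54784 = -54784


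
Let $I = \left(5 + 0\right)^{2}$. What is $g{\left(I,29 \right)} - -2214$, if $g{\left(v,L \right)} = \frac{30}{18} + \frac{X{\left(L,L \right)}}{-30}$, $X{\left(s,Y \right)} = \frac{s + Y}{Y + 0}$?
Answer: $\frac{11078}{5} \approx 2215.6$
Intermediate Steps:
$X{\left(s,Y \right)} = \frac{Y + s}{Y}$
$I = 25$ ($I = 5^{2} = 25$)
$g{\left(v,L \right)} = \frac{8}{5}$ ($g{\left(v,L \right)} = \frac{30}{18} + \frac{\frac{1}{L} \left(L + L\right)}{-30} = 30 \cdot \frac{1}{18} + \frac{2 L}{L} \left(- \frac{1}{30}\right) = \frac{5}{3} + 2 \left(- \frac{1}{30}\right) = \frac{5}{3} - \frac{1}{15} = \frac{8}{5}$)
$g{\left(I,29 \right)} - -2214 = \frac{8}{5} - -2214 = \frac{8}{5} + 2214 = \frac{11078}{5}$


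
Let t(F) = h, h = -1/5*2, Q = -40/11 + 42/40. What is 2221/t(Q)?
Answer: -11105/2 ≈ -5552.5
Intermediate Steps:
Q = -569/220 (Q = -40*1/11 + 42*(1/40) = -40/11 + 21/20 = -569/220 ≈ -2.5864)
h = -⅖ (h = -1*⅕*2 = -⅕*2 = -⅖ ≈ -0.40000)
t(F) = -⅖
2221/t(Q) = 2221/(-⅖) = 2221*(-5/2) = -11105/2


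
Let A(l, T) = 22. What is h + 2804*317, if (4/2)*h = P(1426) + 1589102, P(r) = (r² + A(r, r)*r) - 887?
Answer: 5430799/2 ≈ 2.7154e+6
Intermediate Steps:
P(r) = -887 + r² + 22*r (P(r) = (r² + 22*r) - 887 = -887 + r² + 22*r)
h = 3653063/2 (h = ((-887 + 1426² + 22*1426) + 1589102)/2 = ((-887 + 2033476 + 31372) + 1589102)/2 = (2063961 + 1589102)/2 = (½)*3653063 = 3653063/2 ≈ 1.8265e+6)
h + 2804*317 = 3653063/2 + 2804*317 = 3653063/2 + 888868 = 5430799/2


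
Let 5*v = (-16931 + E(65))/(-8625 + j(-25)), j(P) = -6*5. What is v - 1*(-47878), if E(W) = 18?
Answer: 2071937363/43275 ≈ 47878.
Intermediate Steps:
j(P) = -30
v = 16913/43275 (v = ((-16931 + 18)/(-8625 - 30))/5 = (-16913/(-8655))/5 = (-16913*(-1/8655))/5 = (⅕)*(16913/8655) = 16913/43275 ≈ 0.39083)
v - 1*(-47878) = 16913/43275 - 1*(-47878) = 16913/43275 + 47878 = 2071937363/43275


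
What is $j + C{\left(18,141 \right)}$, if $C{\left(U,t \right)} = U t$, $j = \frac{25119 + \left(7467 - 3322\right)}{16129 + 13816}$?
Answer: $\frac{76029674}{29945} \approx 2539.0$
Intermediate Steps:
$j = \frac{29264}{29945}$ ($j = \frac{25119 + 4145}{29945} = 29264 \cdot \frac{1}{29945} = \frac{29264}{29945} \approx 0.97726$)
$j + C{\left(18,141 \right)} = \frac{29264}{29945} + 18 \cdot 141 = \frac{29264}{29945} + 2538 = \frac{76029674}{29945}$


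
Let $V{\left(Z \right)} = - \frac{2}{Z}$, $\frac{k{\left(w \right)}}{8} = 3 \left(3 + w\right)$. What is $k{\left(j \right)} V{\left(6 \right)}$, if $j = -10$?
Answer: $56$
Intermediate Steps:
$k{\left(w \right)} = 72 + 24 w$ ($k{\left(w \right)} = 8 \cdot 3 \left(3 + w\right) = 8 \left(9 + 3 w\right) = 72 + 24 w$)
$k{\left(j \right)} V{\left(6 \right)} = \left(72 + 24 \left(-10\right)\right) \left(- \frac{2}{6}\right) = \left(72 - 240\right) \left(\left(-2\right) \frac{1}{6}\right) = \left(-168\right) \left(- \frac{1}{3}\right) = 56$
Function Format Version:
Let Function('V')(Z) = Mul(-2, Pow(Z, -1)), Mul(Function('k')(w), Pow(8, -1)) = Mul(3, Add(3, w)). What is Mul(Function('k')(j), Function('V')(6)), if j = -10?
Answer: 56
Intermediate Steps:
Function('k')(w) = Add(72, Mul(24, w)) (Function('k')(w) = Mul(8, Mul(3, Add(3, w))) = Mul(8, Add(9, Mul(3, w))) = Add(72, Mul(24, w)))
Mul(Function('k')(j), Function('V')(6)) = Mul(Add(72, Mul(24, -10)), Mul(-2, Pow(6, -1))) = Mul(Add(72, -240), Mul(-2, Rational(1, 6))) = Mul(-168, Rational(-1, 3)) = 56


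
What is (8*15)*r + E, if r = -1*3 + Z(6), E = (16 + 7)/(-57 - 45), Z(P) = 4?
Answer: 12217/102 ≈ 119.77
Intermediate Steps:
E = -23/102 (E = 23/(-102) = 23*(-1/102) = -23/102 ≈ -0.22549)
r = 1 (r = -1*3 + 4 = -3 + 4 = 1)
(8*15)*r + E = (8*15)*1 - 23/102 = 120*1 - 23/102 = 120 - 23/102 = 12217/102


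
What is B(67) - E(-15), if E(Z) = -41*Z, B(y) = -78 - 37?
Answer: -730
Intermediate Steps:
B(y) = -115
B(67) - E(-15) = -115 - (-41)*(-15) = -115 - 1*615 = -115 - 615 = -730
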